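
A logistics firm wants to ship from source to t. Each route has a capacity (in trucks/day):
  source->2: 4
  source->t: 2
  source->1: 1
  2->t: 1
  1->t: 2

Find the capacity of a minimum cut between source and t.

Max flow = 4 (via 3 augmenting paths).
In the residual at optimum, the set reachable from source is {2, source}.
Cut edges: source->1 (cap 1), source->t (cap 2), 2->t (cap 1). Sum = 4.

4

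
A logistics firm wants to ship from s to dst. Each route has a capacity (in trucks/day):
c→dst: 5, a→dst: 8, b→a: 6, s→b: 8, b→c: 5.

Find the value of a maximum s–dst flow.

Augment s→b→a→dst: bottleneck 6. Total 6.
Augment s→b→c→dst: bottleneck 2. Total 8.
No augmenting path remains in the residual graph.

8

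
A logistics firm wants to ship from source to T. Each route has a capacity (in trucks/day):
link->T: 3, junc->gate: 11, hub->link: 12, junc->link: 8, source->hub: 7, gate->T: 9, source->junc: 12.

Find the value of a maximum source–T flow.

12

Augment source->hub->link->T: bottleneck 3. Total 3.
Augment source->junc->gate->T: bottleneck 9. Total 12.
No augmenting path remains in the residual graph.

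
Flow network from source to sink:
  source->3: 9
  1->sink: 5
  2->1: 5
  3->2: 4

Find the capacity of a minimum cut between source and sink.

4

Max flow = 4 (via 1 augmenting path).
In the residual at optimum, the set reachable from source is {3, source}.
Cut edges: 3->2 (cap 4). Sum = 4.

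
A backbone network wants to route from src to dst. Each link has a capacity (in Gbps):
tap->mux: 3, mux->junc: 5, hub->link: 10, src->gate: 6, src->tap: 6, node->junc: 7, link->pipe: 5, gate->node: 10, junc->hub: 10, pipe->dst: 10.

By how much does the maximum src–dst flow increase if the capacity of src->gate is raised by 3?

Original max flow = 5.
Edge src->gate does not cross the min cut (source side {gate, hub, junc, link, mux, node, src, tap}), so extra capacity there cannot help.
New max flow = 5. Increase = 0.

0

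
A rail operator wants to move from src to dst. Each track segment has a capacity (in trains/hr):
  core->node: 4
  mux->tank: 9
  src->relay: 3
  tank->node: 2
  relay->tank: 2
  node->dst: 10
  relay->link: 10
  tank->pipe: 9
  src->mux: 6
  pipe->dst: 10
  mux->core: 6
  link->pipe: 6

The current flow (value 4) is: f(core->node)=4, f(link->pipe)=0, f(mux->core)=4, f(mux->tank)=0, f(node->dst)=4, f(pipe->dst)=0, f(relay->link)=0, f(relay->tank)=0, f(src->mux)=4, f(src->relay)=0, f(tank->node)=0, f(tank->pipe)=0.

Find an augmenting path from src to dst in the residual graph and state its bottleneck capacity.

src->mux->tank->node->dst, bottleneck 2

Residual along src->mux->tank->node->dst: src->mux: 2, mux->tank: 9, tank->node: 2, node->dst: 6.
Bottleneck = min = 2.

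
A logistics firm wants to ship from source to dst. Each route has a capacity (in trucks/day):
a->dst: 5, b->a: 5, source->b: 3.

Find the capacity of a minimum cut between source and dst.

Max flow = 3 (via 1 augmenting path).
In the residual at optimum, the set reachable from source is {source}.
Cut edges: source->b (cap 3). Sum = 3.

3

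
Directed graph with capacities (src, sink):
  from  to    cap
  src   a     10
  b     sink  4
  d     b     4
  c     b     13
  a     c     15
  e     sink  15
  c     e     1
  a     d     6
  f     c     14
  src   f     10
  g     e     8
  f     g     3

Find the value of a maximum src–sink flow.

8

Augment src->f->g->e->sink: bottleneck 3. Total 3.
Augment src->f->c->e->sink: bottleneck 1. Total 4.
Augment src->f->c->b->sink: bottleneck 4. Total 8.
No augmenting path remains in the residual graph.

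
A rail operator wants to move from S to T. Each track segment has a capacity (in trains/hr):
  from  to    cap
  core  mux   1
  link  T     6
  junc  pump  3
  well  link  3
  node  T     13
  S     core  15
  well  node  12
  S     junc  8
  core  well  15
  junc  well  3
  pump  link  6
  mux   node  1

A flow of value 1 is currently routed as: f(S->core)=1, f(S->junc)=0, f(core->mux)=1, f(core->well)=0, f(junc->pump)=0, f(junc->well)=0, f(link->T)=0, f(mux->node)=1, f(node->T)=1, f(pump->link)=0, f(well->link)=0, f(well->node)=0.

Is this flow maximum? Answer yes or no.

Residual path S->core->well->node->T has bottleneck 12 > 0.
Pushing 12 along it raises the flow to 13, so the given flow is not maximum.

No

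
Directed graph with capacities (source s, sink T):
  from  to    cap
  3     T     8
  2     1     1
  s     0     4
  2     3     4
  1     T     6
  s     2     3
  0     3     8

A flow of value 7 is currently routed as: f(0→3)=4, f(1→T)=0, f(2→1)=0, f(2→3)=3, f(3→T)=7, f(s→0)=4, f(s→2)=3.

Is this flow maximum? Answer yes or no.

Residual reachable from s: {s}; T is not reachable.
Saturated cut: s→0, s→2 with total capacity 7 = current flow value. Flow is maximum.

Yes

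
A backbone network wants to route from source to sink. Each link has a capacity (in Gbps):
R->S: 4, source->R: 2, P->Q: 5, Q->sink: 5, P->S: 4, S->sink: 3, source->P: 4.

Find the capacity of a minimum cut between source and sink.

6

Max flow = 6 (via 3 augmenting paths).
In the residual at optimum, the set reachable from source is {source}.
Cut edges: source->R (cap 2), source->P (cap 4). Sum = 6.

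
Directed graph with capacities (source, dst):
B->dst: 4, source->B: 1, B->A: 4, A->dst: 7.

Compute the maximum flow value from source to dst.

Augment source->B->dst: bottleneck 1. Total 1.
No augmenting path remains in the residual graph.

1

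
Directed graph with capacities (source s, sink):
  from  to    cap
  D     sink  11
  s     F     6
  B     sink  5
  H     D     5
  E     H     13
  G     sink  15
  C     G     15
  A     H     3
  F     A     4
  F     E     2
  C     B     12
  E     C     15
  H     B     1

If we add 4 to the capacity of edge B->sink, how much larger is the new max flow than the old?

0

Original max flow = 5.
Edge B->sink does not cross the min cut (source side {A, F, s}), so extra capacity there cannot help.
New max flow = 5. Increase = 0.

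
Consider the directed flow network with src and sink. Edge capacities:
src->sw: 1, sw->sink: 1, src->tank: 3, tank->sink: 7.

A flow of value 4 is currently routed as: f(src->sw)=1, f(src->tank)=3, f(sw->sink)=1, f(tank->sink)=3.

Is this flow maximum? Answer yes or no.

Residual reachable from src: {src}; sink is not reachable.
Saturated cut: src->sw, src->tank with total capacity 4 = current flow value. Flow is maximum.

Yes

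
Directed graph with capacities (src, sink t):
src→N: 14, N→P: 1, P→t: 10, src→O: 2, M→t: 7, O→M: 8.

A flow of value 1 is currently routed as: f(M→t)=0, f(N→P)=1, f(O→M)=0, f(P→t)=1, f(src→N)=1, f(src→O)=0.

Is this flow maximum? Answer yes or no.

Residual path src→O→M→t has bottleneck 2 > 0.
Pushing 2 along it raises the flow to 3, so the given flow is not maximum.

No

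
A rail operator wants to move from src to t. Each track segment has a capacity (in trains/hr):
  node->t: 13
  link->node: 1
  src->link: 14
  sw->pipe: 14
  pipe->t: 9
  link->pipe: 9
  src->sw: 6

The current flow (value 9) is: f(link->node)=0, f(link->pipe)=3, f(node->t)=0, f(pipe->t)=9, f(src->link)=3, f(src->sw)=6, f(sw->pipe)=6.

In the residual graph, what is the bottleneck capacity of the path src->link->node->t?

1

Residual capacities along the path: src->link: 11, link->node: 1, node->t: 13.
Minimum is 1.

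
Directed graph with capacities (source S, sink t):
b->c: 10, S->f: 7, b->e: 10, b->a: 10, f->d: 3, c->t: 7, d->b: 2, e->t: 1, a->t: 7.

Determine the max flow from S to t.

2

Augment S->f->d->b->a->t: bottleneck 2. Total 2.
No augmenting path remains in the residual graph.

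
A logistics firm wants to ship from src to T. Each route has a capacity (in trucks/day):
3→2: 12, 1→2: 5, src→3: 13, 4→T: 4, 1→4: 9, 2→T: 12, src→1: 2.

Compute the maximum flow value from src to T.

14

Augment src→3→2→T: bottleneck 12. Total 12.
Augment src→1→4→T: bottleneck 2. Total 14.
No augmenting path remains in the residual graph.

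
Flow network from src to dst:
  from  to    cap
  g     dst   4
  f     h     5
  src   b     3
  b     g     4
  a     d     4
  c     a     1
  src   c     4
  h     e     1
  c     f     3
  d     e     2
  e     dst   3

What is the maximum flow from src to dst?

5

Augment src→b→g→dst: bottleneck 3. Total 3.
Augment src→c→a→d→e→dst: bottleneck 1. Total 4.
Augment src→c→f→h→e→dst: bottleneck 1. Total 5.
No augmenting path remains in the residual graph.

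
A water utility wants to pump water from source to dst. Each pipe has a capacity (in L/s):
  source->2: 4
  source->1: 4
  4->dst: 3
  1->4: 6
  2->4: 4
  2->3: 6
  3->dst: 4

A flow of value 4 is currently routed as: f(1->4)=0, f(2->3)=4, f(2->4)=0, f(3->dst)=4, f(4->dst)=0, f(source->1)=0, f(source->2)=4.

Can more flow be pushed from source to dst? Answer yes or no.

Residual path source->1->4->dst has bottleneck 3 > 0.
Pushing 3 along it raises the flow to 7, so the given flow is not maximum.

Yes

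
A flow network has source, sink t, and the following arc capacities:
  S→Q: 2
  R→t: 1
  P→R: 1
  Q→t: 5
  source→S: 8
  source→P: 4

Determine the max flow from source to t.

3

Augment source→S→Q→t: bottleneck 2. Total 2.
Augment source→P→R→t: bottleneck 1. Total 3.
No augmenting path remains in the residual graph.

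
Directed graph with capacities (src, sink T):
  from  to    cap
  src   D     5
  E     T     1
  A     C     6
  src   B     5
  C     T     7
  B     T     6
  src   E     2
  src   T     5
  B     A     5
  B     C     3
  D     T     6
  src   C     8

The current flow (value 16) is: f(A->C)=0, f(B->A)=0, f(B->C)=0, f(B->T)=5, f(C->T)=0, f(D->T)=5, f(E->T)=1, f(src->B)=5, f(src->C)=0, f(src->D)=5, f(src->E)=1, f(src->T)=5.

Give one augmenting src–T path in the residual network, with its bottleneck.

src->C->T, bottleneck 7

Residual along src->C->T: src->C: 8, C->T: 7.
Bottleneck = min = 7.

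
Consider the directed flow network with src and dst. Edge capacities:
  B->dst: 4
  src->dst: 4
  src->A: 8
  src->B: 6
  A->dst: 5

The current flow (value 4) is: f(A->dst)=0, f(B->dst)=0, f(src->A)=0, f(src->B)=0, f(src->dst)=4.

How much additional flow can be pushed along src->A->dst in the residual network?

5

Residual capacities along the path: src->A: 8, A->dst: 5.
Minimum is 5.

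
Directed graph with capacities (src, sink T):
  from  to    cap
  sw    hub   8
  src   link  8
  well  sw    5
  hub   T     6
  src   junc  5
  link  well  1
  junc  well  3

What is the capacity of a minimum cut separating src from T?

4

Max flow = 4 (via 2 augmenting paths).
In the residual at optimum, the set reachable from src is {junc, link, src}.
Cut edges: junc->well (cap 3), link->well (cap 1). Sum = 4.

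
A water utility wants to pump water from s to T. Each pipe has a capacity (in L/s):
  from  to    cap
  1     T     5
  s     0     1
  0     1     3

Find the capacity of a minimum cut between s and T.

Max flow = 1 (via 1 augmenting path).
In the residual at optimum, the set reachable from s is {s}.
Cut edges: s→0 (cap 1). Sum = 1.

1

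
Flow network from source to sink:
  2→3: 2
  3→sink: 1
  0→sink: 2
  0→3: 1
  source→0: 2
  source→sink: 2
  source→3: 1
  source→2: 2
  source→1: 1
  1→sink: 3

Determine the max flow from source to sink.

Augment source→sink: bottleneck 2. Total 2.
Augment source→1→sink: bottleneck 1. Total 3.
Augment source→0→sink: bottleneck 2. Total 5.
Augment source→3→sink: bottleneck 1. Total 6.
No augmenting path remains in the residual graph.

6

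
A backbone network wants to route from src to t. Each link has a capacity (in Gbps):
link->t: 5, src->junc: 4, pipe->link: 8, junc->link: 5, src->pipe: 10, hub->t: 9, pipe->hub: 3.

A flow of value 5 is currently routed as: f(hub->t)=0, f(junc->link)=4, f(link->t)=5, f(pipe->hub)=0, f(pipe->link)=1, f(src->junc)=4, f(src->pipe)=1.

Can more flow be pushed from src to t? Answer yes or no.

Yes

Residual path src->pipe->hub->t has bottleneck 3 > 0.
Pushing 3 along it raises the flow to 8, so the given flow is not maximum.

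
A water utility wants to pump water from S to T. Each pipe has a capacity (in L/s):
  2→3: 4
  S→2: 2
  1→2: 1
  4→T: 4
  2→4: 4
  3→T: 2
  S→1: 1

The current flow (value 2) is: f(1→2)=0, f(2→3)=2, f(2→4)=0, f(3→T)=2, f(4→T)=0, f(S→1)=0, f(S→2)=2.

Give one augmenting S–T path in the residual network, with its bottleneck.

Residual along S→1→2→4→T: S→1: 1, 1→2: 1, 2→4: 4, 4→T: 4.
Bottleneck = min = 1.

S→1→2→4→T, bottleneck 1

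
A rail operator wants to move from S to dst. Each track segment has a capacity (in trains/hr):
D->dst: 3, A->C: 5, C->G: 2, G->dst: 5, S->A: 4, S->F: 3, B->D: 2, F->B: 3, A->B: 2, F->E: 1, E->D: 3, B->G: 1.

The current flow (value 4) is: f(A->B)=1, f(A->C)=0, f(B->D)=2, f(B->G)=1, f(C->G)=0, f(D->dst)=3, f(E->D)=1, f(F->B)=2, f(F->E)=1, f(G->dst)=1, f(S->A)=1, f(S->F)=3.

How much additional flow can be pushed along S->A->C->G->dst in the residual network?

2

Residual capacities along the path: S->A: 3, A->C: 5, C->G: 2, G->dst: 4.
Minimum is 2.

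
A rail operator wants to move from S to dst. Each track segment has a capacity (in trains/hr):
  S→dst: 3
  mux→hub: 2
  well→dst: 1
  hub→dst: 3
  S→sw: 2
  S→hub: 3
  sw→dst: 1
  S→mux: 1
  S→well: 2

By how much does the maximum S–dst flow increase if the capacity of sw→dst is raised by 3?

1

Original max flow = 8.
After raising cap(sw→dst), augmenting paths through that edge carry 1 more unit.
New max flow = 9. Increase = 1.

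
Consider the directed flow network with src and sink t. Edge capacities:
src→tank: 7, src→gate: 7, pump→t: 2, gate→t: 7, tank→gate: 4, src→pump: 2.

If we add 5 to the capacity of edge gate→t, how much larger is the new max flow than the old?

4

Original max flow = 9.
After raising cap(gate→t), augmenting paths through that edge carry 4 more units.
New max flow = 13. Increase = 4.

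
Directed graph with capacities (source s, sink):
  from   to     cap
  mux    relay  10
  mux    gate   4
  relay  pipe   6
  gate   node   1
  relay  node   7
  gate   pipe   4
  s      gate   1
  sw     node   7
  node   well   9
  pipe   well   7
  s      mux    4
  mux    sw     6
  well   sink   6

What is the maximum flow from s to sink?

5

Augment s->gate->node->well->sink: bottleneck 1. Total 1.
Augment s->mux->relay->node->well->sink: bottleneck 4. Total 5.
No augmenting path remains in the residual graph.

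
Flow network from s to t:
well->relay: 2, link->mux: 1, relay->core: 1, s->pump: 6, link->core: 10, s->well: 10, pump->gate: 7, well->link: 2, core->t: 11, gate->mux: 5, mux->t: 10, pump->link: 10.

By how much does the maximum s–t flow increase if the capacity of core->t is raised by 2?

Original max flow = 9.
Edge core->t does not cross the min cut (source side {relay, s, well}), so extra capacity there cannot help.
New max flow = 9. Increase = 0.

0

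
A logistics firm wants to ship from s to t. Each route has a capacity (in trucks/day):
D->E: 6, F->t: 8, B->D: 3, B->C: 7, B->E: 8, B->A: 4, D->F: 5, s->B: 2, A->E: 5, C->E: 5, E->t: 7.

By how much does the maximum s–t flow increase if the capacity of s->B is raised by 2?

2

Original max flow = 2.
After raising cap(s->B), augmenting paths through that edge carry 2 more units.
New max flow = 4. Increase = 2.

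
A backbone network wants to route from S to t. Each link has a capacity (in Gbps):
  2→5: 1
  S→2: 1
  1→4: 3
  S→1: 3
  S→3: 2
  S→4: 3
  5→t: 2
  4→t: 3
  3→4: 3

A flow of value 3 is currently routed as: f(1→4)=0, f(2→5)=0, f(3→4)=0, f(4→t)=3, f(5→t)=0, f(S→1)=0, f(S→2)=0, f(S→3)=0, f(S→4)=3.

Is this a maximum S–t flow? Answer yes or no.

Residual path S→2→5→t has bottleneck 1 > 0.
Pushing 1 along it raises the flow to 4, so the given flow is not maximum.

No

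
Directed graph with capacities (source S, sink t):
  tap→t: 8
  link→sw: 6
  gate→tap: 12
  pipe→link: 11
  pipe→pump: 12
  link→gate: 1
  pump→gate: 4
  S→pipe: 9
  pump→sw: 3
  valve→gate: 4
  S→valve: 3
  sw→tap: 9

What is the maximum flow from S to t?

8

Augment S→valve→gate→tap→t: bottleneck 3. Total 3.
Augment S→pipe→pump→gate→tap→t: bottleneck 4. Total 7.
Augment S→pipe→pump→sw→tap→t: bottleneck 1. Total 8.
No augmenting path remains in the residual graph.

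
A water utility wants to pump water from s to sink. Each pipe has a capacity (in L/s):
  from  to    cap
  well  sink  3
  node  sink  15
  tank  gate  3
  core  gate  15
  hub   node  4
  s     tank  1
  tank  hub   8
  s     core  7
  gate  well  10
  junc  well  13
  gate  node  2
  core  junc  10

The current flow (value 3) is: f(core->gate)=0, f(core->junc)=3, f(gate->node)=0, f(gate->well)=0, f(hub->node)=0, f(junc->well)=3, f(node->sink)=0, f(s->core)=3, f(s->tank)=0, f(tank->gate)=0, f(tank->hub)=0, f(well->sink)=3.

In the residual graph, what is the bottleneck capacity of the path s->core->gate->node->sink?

2

Residual capacities along the path: s->core: 4, core->gate: 15, gate->node: 2, node->sink: 15.
Minimum is 2.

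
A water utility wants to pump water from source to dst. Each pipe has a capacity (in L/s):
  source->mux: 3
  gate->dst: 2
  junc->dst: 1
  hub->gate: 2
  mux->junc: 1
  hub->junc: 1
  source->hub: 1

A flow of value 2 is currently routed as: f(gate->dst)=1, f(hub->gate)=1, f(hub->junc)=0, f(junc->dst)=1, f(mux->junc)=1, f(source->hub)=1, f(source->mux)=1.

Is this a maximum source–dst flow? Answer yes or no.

Yes

Residual reachable from source: {mux, source}; dst is not reachable.
Saturated cut: source->hub, mux->junc with total capacity 2 = current flow value. Flow is maximum.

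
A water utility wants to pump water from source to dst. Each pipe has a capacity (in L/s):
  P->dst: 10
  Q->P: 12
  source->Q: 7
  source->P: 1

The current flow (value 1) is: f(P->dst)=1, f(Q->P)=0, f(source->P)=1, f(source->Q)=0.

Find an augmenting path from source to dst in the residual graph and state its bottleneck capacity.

Residual along source->Q->P->dst: source->Q: 7, Q->P: 12, P->dst: 9.
Bottleneck = min = 7.

source->Q->P->dst, bottleneck 7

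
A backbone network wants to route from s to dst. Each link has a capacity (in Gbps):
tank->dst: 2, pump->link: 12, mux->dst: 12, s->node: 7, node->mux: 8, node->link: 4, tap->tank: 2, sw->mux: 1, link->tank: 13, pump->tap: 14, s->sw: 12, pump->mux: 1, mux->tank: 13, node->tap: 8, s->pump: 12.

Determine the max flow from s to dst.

11

Augment s->sw->mux->dst: bottleneck 1. Total 1.
Augment s->pump->mux->dst: bottleneck 1. Total 2.
Augment s->node->mux->dst: bottleneck 7. Total 9.
Augment s->pump->link->tank->dst: bottleneck 2. Total 11.
No augmenting path remains in the residual graph.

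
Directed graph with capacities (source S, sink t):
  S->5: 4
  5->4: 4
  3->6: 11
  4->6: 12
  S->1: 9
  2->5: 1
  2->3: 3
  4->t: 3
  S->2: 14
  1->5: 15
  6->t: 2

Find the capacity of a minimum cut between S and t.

Max flow = 5 (via 2 augmenting paths).
In the residual at optimum, the set reachable from S is {1, 2, 3, 4, 5, 6, S}.
Cut edges: 4->t (cap 3), 6->t (cap 2). Sum = 5.

5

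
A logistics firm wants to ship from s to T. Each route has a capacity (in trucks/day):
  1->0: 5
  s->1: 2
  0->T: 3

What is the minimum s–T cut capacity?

Max flow = 2 (via 1 augmenting path).
In the residual at optimum, the set reachable from s is {s}.
Cut edges: s->1 (cap 2). Sum = 2.

2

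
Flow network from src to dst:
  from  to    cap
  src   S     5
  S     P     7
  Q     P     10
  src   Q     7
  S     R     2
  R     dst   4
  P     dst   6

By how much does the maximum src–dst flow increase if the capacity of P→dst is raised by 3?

Original max flow = 8.
After raising cap(P→dst), augmenting paths through that edge carry 3 more units.
New max flow = 11. Increase = 3.

3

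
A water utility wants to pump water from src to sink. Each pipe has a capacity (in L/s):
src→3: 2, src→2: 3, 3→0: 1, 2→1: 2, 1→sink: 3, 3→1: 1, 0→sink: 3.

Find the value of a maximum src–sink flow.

Augment src→2→1→sink: bottleneck 2. Total 2.
Augment src→3→1→sink: bottleneck 1. Total 3.
Augment src→3→0→sink: bottleneck 1. Total 4.
No augmenting path remains in the residual graph.

4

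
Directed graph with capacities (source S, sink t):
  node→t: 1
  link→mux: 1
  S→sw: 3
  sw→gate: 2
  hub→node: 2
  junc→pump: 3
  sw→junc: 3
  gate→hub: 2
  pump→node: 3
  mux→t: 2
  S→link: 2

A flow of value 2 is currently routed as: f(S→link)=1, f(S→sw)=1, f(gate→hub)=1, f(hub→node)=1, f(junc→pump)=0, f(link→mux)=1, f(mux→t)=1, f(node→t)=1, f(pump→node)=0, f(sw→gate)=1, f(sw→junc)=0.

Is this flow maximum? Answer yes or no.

Residual reachable from S: {S, gate, hub, junc, link, node, pump, sw}; t is not reachable.
Saturated cut: link→mux, node→t with total capacity 2 = current flow value. Flow is maximum.

Yes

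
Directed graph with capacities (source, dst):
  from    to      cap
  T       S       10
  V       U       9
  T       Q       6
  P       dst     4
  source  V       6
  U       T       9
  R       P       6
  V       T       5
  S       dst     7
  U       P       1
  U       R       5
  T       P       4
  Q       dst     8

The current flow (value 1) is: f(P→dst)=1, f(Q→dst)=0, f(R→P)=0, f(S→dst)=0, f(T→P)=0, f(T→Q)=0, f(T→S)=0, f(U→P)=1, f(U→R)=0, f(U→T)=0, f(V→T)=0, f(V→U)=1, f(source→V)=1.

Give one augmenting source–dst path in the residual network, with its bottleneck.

Residual along source→V→T→S→dst: source→V: 5, V→T: 5, T→S: 10, S→dst: 7.
Bottleneck = min = 5.

source→V→T→S→dst, bottleneck 5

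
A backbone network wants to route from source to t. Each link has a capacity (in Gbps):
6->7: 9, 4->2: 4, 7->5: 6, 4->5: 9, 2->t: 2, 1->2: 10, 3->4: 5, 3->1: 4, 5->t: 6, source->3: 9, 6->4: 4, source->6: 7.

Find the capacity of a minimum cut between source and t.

Max flow = 8 (via 3 augmenting paths).
In the residual at optimum, the set reachable from source is {1, 2, 3, 4, 5, 6, 7, source}.
Cut edges: 2->t (cap 2), 5->t (cap 6). Sum = 8.

8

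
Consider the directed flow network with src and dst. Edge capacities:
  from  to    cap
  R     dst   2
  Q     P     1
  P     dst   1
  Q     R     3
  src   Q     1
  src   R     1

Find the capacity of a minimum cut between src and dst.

2

Max flow = 2 (via 2 augmenting paths).
In the residual at optimum, the set reachable from src is {src}.
Cut edges: src->Q (cap 1), src->R (cap 1). Sum = 2.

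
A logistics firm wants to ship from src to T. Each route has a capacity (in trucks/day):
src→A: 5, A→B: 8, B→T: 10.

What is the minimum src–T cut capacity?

Max flow = 5 (via 1 augmenting path).
In the residual at optimum, the set reachable from src is {src}.
Cut edges: src→A (cap 5). Sum = 5.

5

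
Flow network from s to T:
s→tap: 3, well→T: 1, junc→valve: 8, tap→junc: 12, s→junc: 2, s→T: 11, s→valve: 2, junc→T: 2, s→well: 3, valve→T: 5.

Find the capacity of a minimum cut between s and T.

19

Max flow = 19 (via 5 augmenting paths).
In the residual at optimum, the set reachable from s is {s, well}.
Cut edges: s→tap (cap 3), s→junc (cap 2), s→valve (cap 2), s→T (cap 11), well→T (cap 1). Sum = 19.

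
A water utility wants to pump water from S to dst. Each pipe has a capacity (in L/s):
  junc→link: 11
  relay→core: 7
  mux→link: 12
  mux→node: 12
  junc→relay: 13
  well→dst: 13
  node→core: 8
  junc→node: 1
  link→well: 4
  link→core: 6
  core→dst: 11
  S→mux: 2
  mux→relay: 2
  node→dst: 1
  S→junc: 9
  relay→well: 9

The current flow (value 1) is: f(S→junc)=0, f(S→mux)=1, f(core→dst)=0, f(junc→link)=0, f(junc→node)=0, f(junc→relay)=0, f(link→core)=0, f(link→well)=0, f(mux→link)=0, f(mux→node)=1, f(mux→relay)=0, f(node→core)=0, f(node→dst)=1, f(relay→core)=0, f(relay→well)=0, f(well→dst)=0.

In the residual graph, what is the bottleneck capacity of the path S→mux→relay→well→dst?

Residual capacities along the path: S→mux: 1, mux→relay: 2, relay→well: 9, well→dst: 13.
Minimum is 1.

1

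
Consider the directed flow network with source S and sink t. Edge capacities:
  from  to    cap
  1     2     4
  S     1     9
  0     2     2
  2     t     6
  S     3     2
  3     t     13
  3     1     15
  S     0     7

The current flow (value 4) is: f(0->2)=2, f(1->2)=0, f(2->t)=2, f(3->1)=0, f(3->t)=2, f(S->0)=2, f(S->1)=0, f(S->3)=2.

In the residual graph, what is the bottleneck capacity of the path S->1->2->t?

4

Residual capacities along the path: S->1: 9, 1->2: 4, 2->t: 4.
Minimum is 4.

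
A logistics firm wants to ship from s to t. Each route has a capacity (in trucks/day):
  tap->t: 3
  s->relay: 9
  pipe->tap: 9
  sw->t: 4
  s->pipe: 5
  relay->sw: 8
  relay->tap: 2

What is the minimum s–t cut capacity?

Max flow = 7 (via 3 augmenting paths).
In the residual at optimum, the set reachable from s is {pipe, relay, s, sw, tap}.
Cut edges: sw->t (cap 4), tap->t (cap 3). Sum = 7.

7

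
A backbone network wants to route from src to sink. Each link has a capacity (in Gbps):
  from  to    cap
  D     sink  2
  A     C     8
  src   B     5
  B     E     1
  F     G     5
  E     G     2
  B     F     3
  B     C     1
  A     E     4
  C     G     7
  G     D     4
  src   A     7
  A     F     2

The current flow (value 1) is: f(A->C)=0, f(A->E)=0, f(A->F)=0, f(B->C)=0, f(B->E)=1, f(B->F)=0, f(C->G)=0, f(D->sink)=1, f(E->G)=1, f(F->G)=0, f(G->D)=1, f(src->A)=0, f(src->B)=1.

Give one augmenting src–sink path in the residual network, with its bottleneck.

Residual along src->B->C->G->D->sink: src->B: 4, B->C: 1, C->G: 7, G->D: 3, D->sink: 1.
Bottleneck = min = 1.

src->B->C->G->D->sink, bottleneck 1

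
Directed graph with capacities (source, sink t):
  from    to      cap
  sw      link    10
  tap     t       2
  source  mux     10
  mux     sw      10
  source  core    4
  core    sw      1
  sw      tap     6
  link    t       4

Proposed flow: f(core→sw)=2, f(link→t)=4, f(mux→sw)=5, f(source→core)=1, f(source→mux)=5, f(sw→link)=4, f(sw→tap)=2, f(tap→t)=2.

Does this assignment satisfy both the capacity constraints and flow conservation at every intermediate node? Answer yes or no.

Capacity violated on core→sw: flow 2 > capacity 1.

No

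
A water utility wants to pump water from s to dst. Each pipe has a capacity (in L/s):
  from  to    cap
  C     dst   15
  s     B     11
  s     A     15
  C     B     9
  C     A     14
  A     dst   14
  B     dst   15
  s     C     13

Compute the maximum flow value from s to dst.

Augment s→C→dst: bottleneck 13. Total 13.
Augment s→A→dst: bottleneck 14. Total 27.
Augment s→B→dst: bottleneck 11. Total 38.
No augmenting path remains in the residual graph.

38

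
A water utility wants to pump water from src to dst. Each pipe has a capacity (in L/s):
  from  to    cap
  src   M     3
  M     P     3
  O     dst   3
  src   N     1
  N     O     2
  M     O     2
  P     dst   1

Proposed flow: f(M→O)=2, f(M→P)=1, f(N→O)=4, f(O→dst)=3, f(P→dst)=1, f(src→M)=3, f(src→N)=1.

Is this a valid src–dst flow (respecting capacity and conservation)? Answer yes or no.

Capacity violated on N→O: flow 4 > capacity 2.

No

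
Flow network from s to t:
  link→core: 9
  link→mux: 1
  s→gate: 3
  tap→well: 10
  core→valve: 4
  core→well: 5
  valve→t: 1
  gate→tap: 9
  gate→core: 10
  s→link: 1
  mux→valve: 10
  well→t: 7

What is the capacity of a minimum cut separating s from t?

Max flow = 4 (via 2 augmenting paths).
In the residual at optimum, the set reachable from s is {s}.
Cut edges: s→link (cap 1), s→gate (cap 3). Sum = 4.

4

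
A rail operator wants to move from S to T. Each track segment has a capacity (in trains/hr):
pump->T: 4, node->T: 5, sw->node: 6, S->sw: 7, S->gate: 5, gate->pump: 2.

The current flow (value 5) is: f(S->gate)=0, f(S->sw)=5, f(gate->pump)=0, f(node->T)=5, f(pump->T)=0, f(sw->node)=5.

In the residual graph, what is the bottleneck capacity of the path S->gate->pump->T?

Residual capacities along the path: S->gate: 5, gate->pump: 2, pump->T: 4.
Minimum is 2.

2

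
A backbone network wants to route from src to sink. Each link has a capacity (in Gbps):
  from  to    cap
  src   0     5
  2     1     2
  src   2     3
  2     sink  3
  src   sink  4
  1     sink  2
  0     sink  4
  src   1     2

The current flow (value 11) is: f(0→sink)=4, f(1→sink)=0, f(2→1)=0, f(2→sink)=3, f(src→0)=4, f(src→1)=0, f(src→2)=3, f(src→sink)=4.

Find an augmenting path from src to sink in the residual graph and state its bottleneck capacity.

Residual along src→1→sink: src→1: 2, 1→sink: 2.
Bottleneck = min = 2.

src→1→sink, bottleneck 2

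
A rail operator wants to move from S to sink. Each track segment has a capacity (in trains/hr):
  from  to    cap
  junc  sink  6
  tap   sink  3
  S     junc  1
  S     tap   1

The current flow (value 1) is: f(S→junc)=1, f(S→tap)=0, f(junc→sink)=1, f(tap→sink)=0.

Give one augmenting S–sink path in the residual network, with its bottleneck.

Residual along S→tap→sink: S→tap: 1, tap→sink: 3.
Bottleneck = min = 1.

S→tap→sink, bottleneck 1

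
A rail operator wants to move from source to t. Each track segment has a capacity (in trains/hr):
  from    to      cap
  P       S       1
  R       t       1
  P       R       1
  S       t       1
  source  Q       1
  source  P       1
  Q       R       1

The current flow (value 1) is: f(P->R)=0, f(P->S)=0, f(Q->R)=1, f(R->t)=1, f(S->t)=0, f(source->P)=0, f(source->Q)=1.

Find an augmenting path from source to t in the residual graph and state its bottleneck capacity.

Residual along source->P->S->t: source->P: 1, P->S: 1, S->t: 1.
Bottleneck = min = 1.

source->P->S->t, bottleneck 1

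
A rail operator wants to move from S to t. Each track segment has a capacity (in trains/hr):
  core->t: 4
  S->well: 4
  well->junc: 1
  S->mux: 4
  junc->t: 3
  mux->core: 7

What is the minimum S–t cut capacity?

Max flow = 5 (via 2 augmenting paths).
In the residual at optimum, the set reachable from S is {S, well}.
Cut edges: well->junc (cap 1), S->mux (cap 4). Sum = 5.

5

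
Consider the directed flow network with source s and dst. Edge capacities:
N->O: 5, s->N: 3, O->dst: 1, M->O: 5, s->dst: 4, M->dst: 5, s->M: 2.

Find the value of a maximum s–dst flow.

Augment s->dst: bottleneck 4. Total 4.
Augment s->M->dst: bottleneck 2. Total 6.
Augment s->N->O->dst: bottleneck 1. Total 7.
No augmenting path remains in the residual graph.

7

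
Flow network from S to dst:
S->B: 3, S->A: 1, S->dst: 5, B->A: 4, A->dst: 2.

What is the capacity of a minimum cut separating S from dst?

7

Max flow = 7 (via 3 augmenting paths).
In the residual at optimum, the set reachable from S is {A, B, S}.
Cut edges: S->dst (cap 5), A->dst (cap 2). Sum = 7.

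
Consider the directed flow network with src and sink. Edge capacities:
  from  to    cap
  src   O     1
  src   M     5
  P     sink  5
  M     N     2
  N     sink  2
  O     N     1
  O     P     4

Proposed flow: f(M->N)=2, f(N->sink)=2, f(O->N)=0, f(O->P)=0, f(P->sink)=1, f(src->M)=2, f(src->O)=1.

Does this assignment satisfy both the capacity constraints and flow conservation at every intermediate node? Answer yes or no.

Conservation fails at O: inflow 1 ≠ outflow 0.

No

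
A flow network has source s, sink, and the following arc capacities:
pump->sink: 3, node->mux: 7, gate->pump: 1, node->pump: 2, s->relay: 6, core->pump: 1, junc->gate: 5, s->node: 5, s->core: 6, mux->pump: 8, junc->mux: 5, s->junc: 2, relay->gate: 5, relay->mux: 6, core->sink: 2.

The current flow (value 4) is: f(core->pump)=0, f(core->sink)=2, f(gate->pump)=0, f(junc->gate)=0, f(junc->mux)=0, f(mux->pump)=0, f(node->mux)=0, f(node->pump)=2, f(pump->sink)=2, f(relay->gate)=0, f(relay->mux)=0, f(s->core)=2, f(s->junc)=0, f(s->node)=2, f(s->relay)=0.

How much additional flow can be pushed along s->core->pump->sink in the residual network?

1

Residual capacities along the path: s->core: 4, core->pump: 1, pump->sink: 1.
Minimum is 1.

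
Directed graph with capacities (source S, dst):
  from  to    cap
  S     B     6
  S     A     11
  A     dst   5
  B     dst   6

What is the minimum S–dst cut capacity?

11

Max flow = 11 (via 2 augmenting paths).
In the residual at optimum, the set reachable from S is {A, S}.
Cut edges: S->B (cap 6), A->dst (cap 5). Sum = 11.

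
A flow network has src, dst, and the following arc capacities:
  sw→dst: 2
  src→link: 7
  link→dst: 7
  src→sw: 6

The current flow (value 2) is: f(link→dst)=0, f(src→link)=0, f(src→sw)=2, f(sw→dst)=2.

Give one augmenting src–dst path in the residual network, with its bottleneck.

src→link→dst, bottleneck 7

Residual along src→link→dst: src→link: 7, link→dst: 7.
Bottleneck = min = 7.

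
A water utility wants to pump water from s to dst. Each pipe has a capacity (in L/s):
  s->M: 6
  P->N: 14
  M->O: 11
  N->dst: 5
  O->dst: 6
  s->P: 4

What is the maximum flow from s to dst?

10

Augment s->M->O->dst: bottleneck 6. Total 6.
Augment s->P->N->dst: bottleneck 4. Total 10.
No augmenting path remains in the residual graph.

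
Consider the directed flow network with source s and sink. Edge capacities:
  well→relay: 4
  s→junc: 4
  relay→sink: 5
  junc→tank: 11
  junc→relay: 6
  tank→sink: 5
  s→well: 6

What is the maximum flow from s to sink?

Augment s→junc→tank→sink: bottleneck 4. Total 4.
Augment s→well→relay→sink: bottleneck 4. Total 8.
No augmenting path remains in the residual graph.

8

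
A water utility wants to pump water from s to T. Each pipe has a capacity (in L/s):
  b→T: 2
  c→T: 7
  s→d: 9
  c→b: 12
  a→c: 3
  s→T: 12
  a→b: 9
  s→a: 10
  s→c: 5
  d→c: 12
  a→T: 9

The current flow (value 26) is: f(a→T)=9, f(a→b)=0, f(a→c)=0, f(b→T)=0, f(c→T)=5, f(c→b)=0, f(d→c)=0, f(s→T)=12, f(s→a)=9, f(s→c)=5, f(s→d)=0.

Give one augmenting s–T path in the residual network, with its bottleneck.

s→d→c→T, bottleneck 2

Residual along s→d→c→T: s→d: 9, d→c: 12, c→T: 2.
Bottleneck = min = 2.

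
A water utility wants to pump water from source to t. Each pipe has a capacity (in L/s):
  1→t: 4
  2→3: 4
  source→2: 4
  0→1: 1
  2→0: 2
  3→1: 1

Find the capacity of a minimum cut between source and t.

2

Max flow = 2 (via 2 augmenting paths).
In the residual at optimum, the set reachable from source is {0, 2, 3, source}.
Cut edges: 3→1 (cap 1), 0→1 (cap 1). Sum = 2.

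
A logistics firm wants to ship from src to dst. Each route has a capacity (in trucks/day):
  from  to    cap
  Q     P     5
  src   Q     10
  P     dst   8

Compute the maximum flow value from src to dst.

Augment src->Q->P->dst: bottleneck 5. Total 5.
No augmenting path remains in the residual graph.

5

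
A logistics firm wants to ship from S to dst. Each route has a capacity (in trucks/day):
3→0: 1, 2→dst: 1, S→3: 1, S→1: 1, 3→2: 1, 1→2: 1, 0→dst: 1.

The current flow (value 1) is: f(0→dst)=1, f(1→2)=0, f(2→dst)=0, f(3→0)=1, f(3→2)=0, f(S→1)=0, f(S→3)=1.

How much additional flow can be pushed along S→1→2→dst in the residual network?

Residual capacities along the path: S→1: 1, 1→2: 1, 2→dst: 1.
Minimum is 1.

1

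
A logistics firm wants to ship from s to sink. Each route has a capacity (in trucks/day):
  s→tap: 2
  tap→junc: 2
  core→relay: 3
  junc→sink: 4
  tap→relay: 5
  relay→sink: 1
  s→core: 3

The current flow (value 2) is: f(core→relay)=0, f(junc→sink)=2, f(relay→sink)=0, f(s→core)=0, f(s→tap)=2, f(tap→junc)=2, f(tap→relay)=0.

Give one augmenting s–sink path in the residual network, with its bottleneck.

Residual along s→core→relay→sink: s→core: 3, core→relay: 3, relay→sink: 1.
Bottleneck = min = 1.

s→core→relay→sink, bottleneck 1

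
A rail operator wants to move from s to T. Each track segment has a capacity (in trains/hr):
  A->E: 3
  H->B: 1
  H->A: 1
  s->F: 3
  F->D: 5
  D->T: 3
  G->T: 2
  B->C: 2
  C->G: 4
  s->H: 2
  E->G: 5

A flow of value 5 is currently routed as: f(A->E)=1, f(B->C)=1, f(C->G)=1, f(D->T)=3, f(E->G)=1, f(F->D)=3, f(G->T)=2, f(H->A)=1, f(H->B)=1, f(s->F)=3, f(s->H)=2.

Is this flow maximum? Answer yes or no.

Yes

Residual reachable from s: {s}; T is not reachable.
Saturated cut: s->H, s->F with total capacity 5 = current flow value. Flow is maximum.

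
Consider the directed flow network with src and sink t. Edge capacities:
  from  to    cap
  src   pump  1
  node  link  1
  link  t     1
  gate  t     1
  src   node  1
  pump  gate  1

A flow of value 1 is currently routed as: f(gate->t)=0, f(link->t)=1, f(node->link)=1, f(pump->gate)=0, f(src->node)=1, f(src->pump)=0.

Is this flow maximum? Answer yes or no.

Residual path src->pump->gate->t has bottleneck 1 > 0.
Pushing 1 along it raises the flow to 2, so the given flow is not maximum.

No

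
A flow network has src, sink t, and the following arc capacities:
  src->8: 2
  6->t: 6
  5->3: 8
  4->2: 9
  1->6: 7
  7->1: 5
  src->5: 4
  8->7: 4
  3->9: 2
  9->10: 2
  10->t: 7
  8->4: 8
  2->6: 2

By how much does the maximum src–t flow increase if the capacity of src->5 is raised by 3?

Original max flow = 4.
Edge src->5 does not cross the min cut (source side {3, 5, src}), so extra capacity there cannot help.
New max flow = 4. Increase = 0.

0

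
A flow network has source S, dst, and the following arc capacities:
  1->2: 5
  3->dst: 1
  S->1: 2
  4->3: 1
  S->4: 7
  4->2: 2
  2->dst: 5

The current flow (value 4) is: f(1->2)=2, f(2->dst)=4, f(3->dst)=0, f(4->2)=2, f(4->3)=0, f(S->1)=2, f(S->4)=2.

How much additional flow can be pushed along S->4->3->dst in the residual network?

1

Residual capacities along the path: S->4: 5, 4->3: 1, 3->dst: 1.
Minimum is 1.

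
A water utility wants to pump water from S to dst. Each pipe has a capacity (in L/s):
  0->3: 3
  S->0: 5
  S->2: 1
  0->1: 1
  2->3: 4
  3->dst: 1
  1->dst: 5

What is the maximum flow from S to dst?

2

Augment S->2->3->dst: bottleneck 1. Total 1.
Augment S->0->1->dst: bottleneck 1. Total 2.
No augmenting path remains in the residual graph.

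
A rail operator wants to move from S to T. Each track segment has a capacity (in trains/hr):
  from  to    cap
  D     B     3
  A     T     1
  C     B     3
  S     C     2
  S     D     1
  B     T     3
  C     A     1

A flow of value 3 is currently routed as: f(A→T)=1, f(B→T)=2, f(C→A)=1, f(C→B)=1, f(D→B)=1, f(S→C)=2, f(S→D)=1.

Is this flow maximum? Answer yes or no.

Residual reachable from S: {S}; T is not reachable.
Saturated cut: S→C, S→D with total capacity 3 = current flow value. Flow is maximum.

Yes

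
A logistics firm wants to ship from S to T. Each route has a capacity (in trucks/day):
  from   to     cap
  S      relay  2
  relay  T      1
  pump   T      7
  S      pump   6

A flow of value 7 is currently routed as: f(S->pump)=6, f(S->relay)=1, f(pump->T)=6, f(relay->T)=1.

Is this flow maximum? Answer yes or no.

Residual reachable from S: {S, relay}; T is not reachable.
Saturated cut: S->pump, relay->T with total capacity 7 = current flow value. Flow is maximum.

Yes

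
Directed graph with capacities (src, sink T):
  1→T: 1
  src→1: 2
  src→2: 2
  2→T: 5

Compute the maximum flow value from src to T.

3

Augment src→1→T: bottleneck 1. Total 1.
Augment src→2→T: bottleneck 2. Total 3.
No augmenting path remains in the residual graph.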